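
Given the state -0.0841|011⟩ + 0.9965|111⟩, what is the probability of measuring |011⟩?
0.007073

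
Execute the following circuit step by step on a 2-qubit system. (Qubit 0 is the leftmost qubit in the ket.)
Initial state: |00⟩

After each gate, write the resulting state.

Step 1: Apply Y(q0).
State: i|10⟩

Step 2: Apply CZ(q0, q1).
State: i|10⟩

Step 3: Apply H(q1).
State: (1/√2)i|10⟩ + (1/√2)i|11⟩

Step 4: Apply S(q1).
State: (1/√2)i|10⟩ - 1/√2|11⟩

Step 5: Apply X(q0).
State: (1/√2)i|00⟩ - 1/√2|01⟩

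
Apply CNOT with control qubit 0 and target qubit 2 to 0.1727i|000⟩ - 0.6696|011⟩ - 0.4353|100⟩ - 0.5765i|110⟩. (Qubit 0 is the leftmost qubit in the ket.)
0.1727i|000⟩ - 0.6696|011⟩ - 0.4353|101⟩ - 0.5765i|111⟩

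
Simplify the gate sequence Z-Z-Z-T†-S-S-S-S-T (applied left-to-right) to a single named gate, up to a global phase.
Z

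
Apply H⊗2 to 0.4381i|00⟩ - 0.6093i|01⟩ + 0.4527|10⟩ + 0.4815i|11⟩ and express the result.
(0.2264 + 0.1552i)|00⟩ + (0.2264 + 0.283i)|01⟩ + (-0.2264 - 0.3264i)|10⟩ + (-0.2264 + 0.7645i)|11⟩

H⊗2 gives amp(|y⟩) = (1/2) Σ_x (−1)^(x·y) amp(|x⟩), where x·y is the number of positions in which both x and y have a 1.
|00⟩: (0.4381i - 0.6093i + 0.4527 + 0.4815i)/2 = (0.2264 + 0.1552i)
|01⟩: (0.4381i + 0.6093i + 0.4527 - 0.4815i)/2 = (0.2264 + 0.283i)
|10⟩: (0.4381i - 0.6093i - 0.4527 - 0.4815i)/2 = (-0.2264 - 0.3264i)
|11⟩: (0.4381i + 0.6093i - 0.4527 + 0.4815i)/2 = (-0.2264 + 0.7645i)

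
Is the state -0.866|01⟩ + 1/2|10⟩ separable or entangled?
Entangled

Writing the state as a|00⟩ + b|01⟩ + c|10⟩ + d|11⟩, it is a product state iff ad − bc = 0.
Here (a, b, c, d) = (0, -0.866, 1/2, 0): ad − bc = (0)(0) − (-0.866)(1/2) = 0.433 ≠ 0, so the state is entangled.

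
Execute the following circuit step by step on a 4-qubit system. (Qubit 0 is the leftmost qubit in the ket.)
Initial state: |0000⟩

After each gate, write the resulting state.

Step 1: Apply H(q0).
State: 1/√2|0000⟩ + 1/√2|1000⟩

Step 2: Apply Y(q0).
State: -(1/√2)i|0000⟩ + (1/√2)i|1000⟩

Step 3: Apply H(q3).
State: -(1/2)i|0000⟩ - (1/2)i|0001⟩ + (1/2)i|1000⟩ + (1/2)i|1001⟩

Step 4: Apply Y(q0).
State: 1/2|0000⟩ + 1/2|0001⟩ + 1/2|1000⟩ + 1/2|1001⟩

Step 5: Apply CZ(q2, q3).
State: 1/2|0000⟩ + 1/2|0001⟩ + 1/2|1000⟩ + 1/2|1001⟩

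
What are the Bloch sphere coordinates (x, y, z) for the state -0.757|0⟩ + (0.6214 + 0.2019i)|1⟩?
(-0.9408, -0.3057, 0.1461)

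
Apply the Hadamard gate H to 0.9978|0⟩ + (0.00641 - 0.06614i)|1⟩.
(0.7101 - 0.04677i)|0⟩ + (0.701 + 0.04677i)|1⟩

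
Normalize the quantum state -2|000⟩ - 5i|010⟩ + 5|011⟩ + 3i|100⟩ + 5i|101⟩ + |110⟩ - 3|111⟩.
-0.202|000⟩ - 0.5051i|010⟩ + 0.5051|011⟩ + 0.303i|100⟩ + 0.5051i|101⟩ + 0.101|110⟩ - 0.303|111⟩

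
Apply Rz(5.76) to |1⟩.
(-0.966 + 0.2586i)|1⟩

Rz(5.76) = [[e^(−iθ/2), 0], [0, e^(iθ/2)]] with e^(±iθ/2) = cos(θ/2) ± i·sin(θ/2); θ = 5.76, cos(θ/2) ≈ -0.965979, sin(θ/2) ≈ 0.258619.
With a = amp(|0⟩) = 0 and b = amp(|1⟩) = 1:
new amp(|0⟩) = (-0.965979 - 0.258619i)·a = 0
new amp(|1⟩) = (-0.965979 + 0.258619i)·b = (-0.966 + 0.2586i)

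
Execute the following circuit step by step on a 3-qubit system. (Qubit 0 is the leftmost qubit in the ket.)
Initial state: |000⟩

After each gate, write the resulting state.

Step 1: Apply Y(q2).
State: i|001⟩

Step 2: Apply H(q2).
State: (1/√2)i|000⟩ - (1/√2)i|001⟩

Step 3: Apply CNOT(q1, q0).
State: (1/√2)i|000⟩ - (1/√2)i|001⟩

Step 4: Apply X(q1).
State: (1/√2)i|010⟩ - (1/√2)i|011⟩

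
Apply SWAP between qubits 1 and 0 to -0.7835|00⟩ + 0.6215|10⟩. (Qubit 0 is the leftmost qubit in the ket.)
-0.7835|00⟩ + 0.6215|01⟩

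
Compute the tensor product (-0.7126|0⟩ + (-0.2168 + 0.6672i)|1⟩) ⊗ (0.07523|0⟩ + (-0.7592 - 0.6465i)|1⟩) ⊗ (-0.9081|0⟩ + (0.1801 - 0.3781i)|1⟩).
0.04868|000⟩ + (-0.009655 + 0.02027i)|001⟩ + (-0.4913 - 0.4184i)|010⟩ + (0.2716 - 0.1216i)|011⟩ + (0.01481 - 0.04558i)|100⟩ + (0.01604 + 0.01521i)|101⟩ + (-0.5412 + 0.3327i)|110⟩ + (-0.0312 - 0.2913i)|111⟩

amp(|b₁b₂…⟩) = product of the factor amplitudes for bits b₁, b₂, …; only kets whose every factor amplitude is nonzero survive.
|000⟩: (-0.7126)(0.07523)(-0.9081) = 0.04868
|001⟩: (-0.7126)(0.07523)(0.1801 - 0.3781i) = (-0.009655 + 0.02027i)
|010⟩: (-0.7126)(-0.7592 - 0.6465i)(-0.9081) = (-0.4913 - 0.4184i)
|011⟩: (-0.7126)(-0.7592 - 0.6465i)(0.1801 - 0.3781i) = (0.2716 - 0.1216i)
|100⟩: (-0.2168 + 0.6672i)(0.07523)(-0.9081) = (0.01481 - 0.04558i)
|101⟩: (-0.2168 + 0.6672i)(0.07523)(0.1801 - 0.3781i) = (0.01604 + 0.01521i)
|110⟩: (-0.2168 + 0.6672i)(-0.7592 - 0.6465i)(-0.9081) = (-0.5412 + 0.3327i)
|111⟩: (-0.2168 + 0.6672i)(-0.7592 - 0.6465i)(0.1801 - 0.3781i) = (-0.0312 - 0.2913i)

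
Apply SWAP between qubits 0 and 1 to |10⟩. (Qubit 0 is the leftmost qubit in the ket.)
|01⟩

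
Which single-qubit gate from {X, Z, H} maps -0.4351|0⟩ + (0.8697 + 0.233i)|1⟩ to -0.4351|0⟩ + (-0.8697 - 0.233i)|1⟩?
Z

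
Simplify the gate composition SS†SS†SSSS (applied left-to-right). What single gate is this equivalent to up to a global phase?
I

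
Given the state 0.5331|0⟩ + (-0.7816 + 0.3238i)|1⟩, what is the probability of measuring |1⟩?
0.7157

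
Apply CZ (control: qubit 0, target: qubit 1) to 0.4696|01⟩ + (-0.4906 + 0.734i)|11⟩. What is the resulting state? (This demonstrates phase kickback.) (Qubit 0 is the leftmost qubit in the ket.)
0.4696|01⟩ + (0.4906 - 0.734i)|11⟩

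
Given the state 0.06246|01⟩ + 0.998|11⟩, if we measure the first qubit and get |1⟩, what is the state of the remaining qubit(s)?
|1⟩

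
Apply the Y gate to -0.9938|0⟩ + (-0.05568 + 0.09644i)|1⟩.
(0.09644 + 0.05568i)|0⟩ - 0.9938i|1⟩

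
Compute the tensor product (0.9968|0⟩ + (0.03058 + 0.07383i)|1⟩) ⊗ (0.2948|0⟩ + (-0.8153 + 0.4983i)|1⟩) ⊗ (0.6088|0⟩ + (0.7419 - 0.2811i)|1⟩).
0.1789|000⟩ + (0.218 - 0.0826i)|001⟩ + (-0.4948 + 0.3024i)|010⟩ + (-0.4633 + 0.597i)|011⟩ + (0.005488 + 0.01325i)|100⟩ + (0.01281 + 0.01361i)|101⟩ + (-0.03758 - 0.02737i)|110⟩ + (-0.05843 - 0.016i)|111⟩

amp(|b₁b₂…⟩) = product of the factor amplitudes for bits b₁, b₂, …; only kets whose every factor amplitude is nonzero survive.
|000⟩: (0.9968)(0.2948)(0.6088) = 0.1789
|001⟩: (0.9968)(0.2948)(0.7419 - 0.2811i) = (0.218 - 0.0826i)
|010⟩: (0.9968)(-0.8153 + 0.4983i)(0.6088) = (-0.4948 + 0.3024i)
|011⟩: (0.9968)(-0.8153 + 0.4983i)(0.7419 - 0.2811i) = (-0.4633 + 0.597i)
|100⟩: (0.03058 + 0.07383i)(0.2948)(0.6088) = (0.005488 + 0.01325i)
|101⟩: (0.03058 + 0.07383i)(0.2948)(0.7419 - 0.2811i) = (0.01281 + 0.01361i)
|110⟩: (0.03058 + 0.07383i)(-0.8153 + 0.4983i)(0.6088) = (-0.03758 - 0.02737i)
|111⟩: (0.03058 + 0.07383i)(-0.8153 + 0.4983i)(0.7419 - 0.2811i) = (-0.05843 - 0.016i)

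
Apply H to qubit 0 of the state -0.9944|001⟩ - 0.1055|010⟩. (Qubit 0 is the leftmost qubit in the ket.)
-0.7031|001⟩ - 0.0746|010⟩ - 0.7031|101⟩ - 0.0746|110⟩

H on qubit 0 mixes each pair of kets that differ only in qubit 0: amplitudes (a, b) of (|…0…⟩, |…1…⟩) become ((a + b)/√2, (a − b)/√2). Kets absent from the input have amplitude 0.
(|001⟩, |101⟩): (a, b) = (-0.9944, 0) → (-0.7031, -0.7031)
(|010⟩, |110⟩): (a, b) = (-0.1055, 0) → (-0.0746, -0.0746)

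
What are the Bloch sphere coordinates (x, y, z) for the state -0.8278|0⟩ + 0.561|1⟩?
(-0.9288, 0, 0.3705)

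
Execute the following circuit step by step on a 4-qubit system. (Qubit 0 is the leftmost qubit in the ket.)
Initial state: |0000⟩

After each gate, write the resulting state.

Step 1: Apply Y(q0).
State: i|1000⟩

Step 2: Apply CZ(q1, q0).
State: i|1000⟩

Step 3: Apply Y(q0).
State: |0000⟩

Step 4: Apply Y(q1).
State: i|0100⟩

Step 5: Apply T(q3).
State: i|0100⟩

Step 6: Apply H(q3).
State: (1/√2)i|0100⟩ + (1/√2)i|0101⟩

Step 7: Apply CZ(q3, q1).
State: (1/√2)i|0100⟩ - (1/√2)i|0101⟩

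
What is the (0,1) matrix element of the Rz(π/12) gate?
0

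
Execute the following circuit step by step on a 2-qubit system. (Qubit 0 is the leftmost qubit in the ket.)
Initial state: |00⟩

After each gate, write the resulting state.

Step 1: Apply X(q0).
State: |10⟩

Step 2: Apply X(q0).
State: |00⟩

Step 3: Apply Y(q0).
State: i|10⟩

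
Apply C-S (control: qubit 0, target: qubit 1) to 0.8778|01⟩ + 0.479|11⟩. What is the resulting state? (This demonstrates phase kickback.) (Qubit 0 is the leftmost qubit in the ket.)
0.8778|01⟩ + 0.479i|11⟩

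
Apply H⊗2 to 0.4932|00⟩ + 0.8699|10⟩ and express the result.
0.6816|00⟩ + 0.6816|01⟩ - 0.1884|10⟩ - 0.1884|11⟩

H⊗2 gives amp(|y⟩) = (1/2) Σ_x (−1)^(x·y) amp(|x⟩), where x·y is the number of positions in which both x and y have a 1.
|00⟩: (0.4932 + 0.8699)/2 = 0.6816
|01⟩: (0.4932 + 0.8699)/2 = 0.6816
|10⟩: (0.4932 - 0.8699)/2 = -0.1884
|11⟩: (0.4932 - 0.8699)/2 = -0.1884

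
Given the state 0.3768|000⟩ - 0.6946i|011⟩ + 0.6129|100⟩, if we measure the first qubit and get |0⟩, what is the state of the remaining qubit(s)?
0.4768|00⟩ - 0.879i|11⟩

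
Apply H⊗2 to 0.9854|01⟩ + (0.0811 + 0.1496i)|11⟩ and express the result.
(0.5333 + 0.0748i)|00⟩ + (-0.5333 - 0.0748i)|01⟩ + (0.4522 - 0.0748i)|10⟩ + (-0.4522 + 0.0748i)|11⟩

H⊗2 gives amp(|y⟩) = (1/2) Σ_x (−1)^(x·y) amp(|x⟩), where x·y is the number of positions in which both x and y have a 1.
|00⟩: (0.9854 + (0.0811 + 0.1496i))/2 = (0.5333 + 0.0748i)
|01⟩: (-0.9854 - (0.0811 + 0.1496i))/2 = (-0.5333 - 0.0748i)
|10⟩: (0.9854 - (0.0811 + 0.1496i))/2 = (0.4522 - 0.0748i)
|11⟩: (-0.9854 + (0.0811 + 0.1496i))/2 = (-0.4522 + 0.0748i)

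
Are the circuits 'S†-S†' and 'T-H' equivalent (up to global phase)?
No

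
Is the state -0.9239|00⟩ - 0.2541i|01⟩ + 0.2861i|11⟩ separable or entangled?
Entangled

Writing the state as a|00⟩ + b|01⟩ + c|10⟩ + d|11⟩, it is a product state iff ad − bc = 0.
Here (a, b, c, d) = (-0.9239, -0.2541i, 0, 0.2861i): ad − bc = (-0.9239)(0.2861i) − (-0.2541i)(0) = -0.2643i ≠ 0, so the state is entangled.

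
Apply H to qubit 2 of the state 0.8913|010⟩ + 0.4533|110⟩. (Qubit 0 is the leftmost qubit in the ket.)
0.6302|010⟩ + 0.6302|011⟩ + 0.3205|110⟩ + 0.3205|111⟩

H on qubit 2 mixes each pair of kets that differ only in qubit 2: amplitudes (a, b) of (|…0…⟩, |…1…⟩) become ((a + b)/√2, (a − b)/√2). Kets absent from the input have amplitude 0.
(|010⟩, |011⟩): (a, b) = (0.8913, 0) → (0.6302, 0.6302)
(|110⟩, |111⟩): (a, b) = (0.4533, 0) → (0.3205, 0.3205)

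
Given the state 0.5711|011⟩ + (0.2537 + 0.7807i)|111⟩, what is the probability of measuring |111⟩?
0.6739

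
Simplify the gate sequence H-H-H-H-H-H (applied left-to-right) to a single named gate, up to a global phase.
I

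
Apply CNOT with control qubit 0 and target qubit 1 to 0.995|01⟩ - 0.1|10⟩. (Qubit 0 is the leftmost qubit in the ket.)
0.995|01⟩ - 0.1|11⟩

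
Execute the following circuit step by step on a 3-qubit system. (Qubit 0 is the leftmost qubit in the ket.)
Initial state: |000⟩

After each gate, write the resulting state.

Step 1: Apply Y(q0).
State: i|100⟩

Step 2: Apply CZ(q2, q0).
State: i|100⟩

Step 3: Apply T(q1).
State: i|100⟩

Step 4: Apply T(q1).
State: i|100⟩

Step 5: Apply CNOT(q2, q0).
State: i|100⟩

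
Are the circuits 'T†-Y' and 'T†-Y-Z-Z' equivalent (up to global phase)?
Yes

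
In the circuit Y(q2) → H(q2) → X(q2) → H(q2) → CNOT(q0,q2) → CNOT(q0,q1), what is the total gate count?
6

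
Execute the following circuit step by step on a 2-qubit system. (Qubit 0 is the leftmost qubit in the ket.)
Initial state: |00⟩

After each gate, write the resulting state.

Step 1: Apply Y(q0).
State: i|10⟩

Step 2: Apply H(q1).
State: (1/√2)i|10⟩ + (1/√2)i|11⟩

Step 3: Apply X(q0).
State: (1/√2)i|00⟩ + (1/√2)i|01⟩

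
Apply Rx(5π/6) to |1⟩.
-0.9659i|0⟩ + 0.2588|1⟩

Rx(5π/6) = [[cos(θ/2), −i·sin(θ/2)], [−i·sin(θ/2), cos(θ/2)]]; θ = 5π/6, cos(θ/2) ≈ 0.258819, sin(θ/2) ≈ 0.965926.
With a = amp(|0⟩) = 0 and b = amp(|1⟩) = 1:
new amp(|0⟩) = (0.258819)·a + (-0.965926i)·b = -0.9659i
new amp(|1⟩) = (-0.965926i)·a + (0.258819)·b = 0.2588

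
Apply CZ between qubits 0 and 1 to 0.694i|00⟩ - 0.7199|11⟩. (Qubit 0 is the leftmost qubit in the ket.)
0.694i|00⟩ + 0.7199|11⟩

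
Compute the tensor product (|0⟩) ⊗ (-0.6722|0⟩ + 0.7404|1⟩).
-0.6722|00⟩ + 0.7404|01⟩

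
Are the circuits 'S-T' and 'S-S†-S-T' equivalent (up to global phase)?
Yes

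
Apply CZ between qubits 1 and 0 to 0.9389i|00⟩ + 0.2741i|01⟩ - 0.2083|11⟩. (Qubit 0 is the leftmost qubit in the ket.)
0.9389i|00⟩ + 0.2741i|01⟩ + 0.2083|11⟩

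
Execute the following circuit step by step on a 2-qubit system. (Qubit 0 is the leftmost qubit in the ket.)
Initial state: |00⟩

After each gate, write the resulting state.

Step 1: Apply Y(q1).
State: i|01⟩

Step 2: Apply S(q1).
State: -|01⟩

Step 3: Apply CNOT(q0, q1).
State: -|01⟩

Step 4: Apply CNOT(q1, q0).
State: -|11⟩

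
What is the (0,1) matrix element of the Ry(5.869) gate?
-0.2056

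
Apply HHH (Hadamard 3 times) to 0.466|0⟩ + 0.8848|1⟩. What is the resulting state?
0.9552|0⟩ - 0.2961|1⟩

H² = I, so H^3 = H: a single Hadamard. With (a, b) = (0.466, 0.8848), H gives ((a + b)/√2, (a − b)/√2) = (0.9552, -0.2961).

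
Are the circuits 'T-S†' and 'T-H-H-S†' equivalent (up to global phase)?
Yes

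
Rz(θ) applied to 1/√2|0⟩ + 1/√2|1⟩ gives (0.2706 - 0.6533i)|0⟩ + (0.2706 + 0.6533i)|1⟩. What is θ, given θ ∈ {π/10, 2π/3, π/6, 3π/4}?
3π/4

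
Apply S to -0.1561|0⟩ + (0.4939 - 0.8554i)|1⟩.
-0.1561|0⟩ + (0.8554 + 0.4939i)|1⟩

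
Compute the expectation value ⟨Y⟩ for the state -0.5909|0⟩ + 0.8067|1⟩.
0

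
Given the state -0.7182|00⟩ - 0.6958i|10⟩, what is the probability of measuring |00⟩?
0.5158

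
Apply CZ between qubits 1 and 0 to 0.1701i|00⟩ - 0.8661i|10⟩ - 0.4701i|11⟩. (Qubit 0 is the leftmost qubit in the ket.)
0.1701i|00⟩ - 0.8661i|10⟩ + 0.4701i|11⟩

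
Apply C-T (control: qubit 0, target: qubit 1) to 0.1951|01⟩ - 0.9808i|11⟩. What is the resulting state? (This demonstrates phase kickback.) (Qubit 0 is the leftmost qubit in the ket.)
0.1951|01⟩ + (0.6935 - 0.6935i)|11⟩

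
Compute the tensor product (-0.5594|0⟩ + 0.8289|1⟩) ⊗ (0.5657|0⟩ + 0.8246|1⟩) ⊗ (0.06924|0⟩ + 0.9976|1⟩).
-0.02191|000⟩ - 0.3157|001⟩ - 0.03194|010⟩ - 0.4602|011⟩ + 0.03247|100⟩ + 0.4678|101⟩ + 0.04733|110⟩ + 0.6819|111⟩

amp(|b₁b₂…⟩) = product of the factor amplitudes for bits b₁, b₂, …; only kets whose every factor amplitude is nonzero survive.
|000⟩: (-0.5594)(0.5657)(0.06924) = -0.02191
|001⟩: (-0.5594)(0.5657)(0.9976) = -0.3157
|010⟩: (-0.5594)(0.8246)(0.06924) = -0.03194
|011⟩: (-0.5594)(0.8246)(0.9976) = -0.4602
|100⟩: (0.8289)(0.5657)(0.06924) = 0.03247
|101⟩: (0.8289)(0.5657)(0.9976) = 0.4678
|110⟩: (0.8289)(0.8246)(0.06924) = 0.04733
|111⟩: (0.8289)(0.8246)(0.9976) = 0.6819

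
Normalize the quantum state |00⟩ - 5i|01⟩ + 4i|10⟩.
0.1543|00⟩ - 0.7715i|01⟩ + 0.6172i|10⟩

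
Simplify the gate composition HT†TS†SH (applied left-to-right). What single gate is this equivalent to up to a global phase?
I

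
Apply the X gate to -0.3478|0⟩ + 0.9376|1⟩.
0.9376|0⟩ - 0.3478|1⟩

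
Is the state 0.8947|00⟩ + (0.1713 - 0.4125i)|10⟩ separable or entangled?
Separable

Writing the state as a|00⟩ + b|01⟩ + c|10⟩ + d|11⟩, it is a product state iff ad − bc = 0.
Here (a, b, c, d) = (0.8947, 0, (0.1713 - 0.4125i), 0): ad − bc = (0.8947)(0) − (0)(0.1713 - 0.4125i) = 0, so the state is separable.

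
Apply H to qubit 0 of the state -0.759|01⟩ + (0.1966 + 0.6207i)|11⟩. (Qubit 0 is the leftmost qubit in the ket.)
(-0.3977 + 0.4389i)|01⟩ + (-0.6757 - 0.4389i)|11⟩

H on qubit 0 mixes each pair of kets that differ only in qubit 0: amplitudes (a, b) of (|…0…⟩, |…1…⟩) become ((a + b)/√2, (a − b)/√2). Kets absent from the input have amplitude 0.
(|01⟩, |11⟩): (a, b) = (-0.759, (0.1966 + 0.6207i)) → ((-0.3977 + 0.4389i), (-0.6757 - 0.4389i))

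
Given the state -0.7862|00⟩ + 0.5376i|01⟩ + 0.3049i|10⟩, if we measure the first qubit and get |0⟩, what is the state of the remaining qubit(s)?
-0.8255|0⟩ + 0.5645i|1⟩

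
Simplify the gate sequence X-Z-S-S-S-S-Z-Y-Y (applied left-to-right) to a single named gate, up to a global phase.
X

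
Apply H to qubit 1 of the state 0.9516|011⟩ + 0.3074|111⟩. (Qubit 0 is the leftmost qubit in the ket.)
0.6729|001⟩ - 0.6729|011⟩ + 0.2174|101⟩ - 0.2174|111⟩

H on qubit 1 mixes each pair of kets that differ only in qubit 1: amplitudes (a, b) of (|…0…⟩, |…1…⟩) become ((a + b)/√2, (a − b)/√2). Kets absent from the input have amplitude 0.
(|001⟩, |011⟩): (a, b) = (0, 0.9516) → (0.6729, -0.6729)
(|101⟩, |111⟩): (a, b) = (0, 0.3074) → (0.2174, -0.2174)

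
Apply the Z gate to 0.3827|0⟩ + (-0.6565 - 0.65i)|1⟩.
0.3827|0⟩ + (0.6565 + 0.65i)|1⟩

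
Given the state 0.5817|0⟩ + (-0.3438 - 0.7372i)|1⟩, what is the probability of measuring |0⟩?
0.3384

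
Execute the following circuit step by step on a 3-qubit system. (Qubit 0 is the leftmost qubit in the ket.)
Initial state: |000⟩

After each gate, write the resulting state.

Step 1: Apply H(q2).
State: 1/√2|000⟩ + 1/√2|001⟩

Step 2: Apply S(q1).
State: 1/√2|000⟩ + 1/√2|001⟩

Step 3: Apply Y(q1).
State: (1/√2)i|010⟩ + (1/√2)i|011⟩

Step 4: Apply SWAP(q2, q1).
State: (1/√2)i|001⟩ + (1/√2)i|011⟩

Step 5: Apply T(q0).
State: (1/√2)i|001⟩ + (1/√2)i|011⟩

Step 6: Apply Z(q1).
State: (1/√2)i|001⟩ - (1/√2)i|011⟩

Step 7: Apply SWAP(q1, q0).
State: (1/√2)i|001⟩ - (1/√2)i|101⟩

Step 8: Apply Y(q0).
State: -1/√2|001⟩ - 1/√2|101⟩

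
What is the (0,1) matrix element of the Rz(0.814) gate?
0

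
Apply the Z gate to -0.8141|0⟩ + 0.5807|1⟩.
-0.8141|0⟩ - 0.5807|1⟩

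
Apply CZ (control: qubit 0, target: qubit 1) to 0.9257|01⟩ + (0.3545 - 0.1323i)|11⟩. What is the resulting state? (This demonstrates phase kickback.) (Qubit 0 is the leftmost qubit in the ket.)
0.9257|01⟩ + (-0.3545 + 0.1323i)|11⟩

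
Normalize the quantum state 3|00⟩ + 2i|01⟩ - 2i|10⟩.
0.7276|00⟩ + 0.4851i|01⟩ - 0.4851i|10⟩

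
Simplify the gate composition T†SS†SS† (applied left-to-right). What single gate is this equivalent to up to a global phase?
T†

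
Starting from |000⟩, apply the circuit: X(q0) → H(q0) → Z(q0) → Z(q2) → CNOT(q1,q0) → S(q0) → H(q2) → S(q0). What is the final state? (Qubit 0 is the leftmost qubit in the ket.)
1/2|000⟩ + 1/2|001⟩ - 1/2|100⟩ - 1/2|101⟩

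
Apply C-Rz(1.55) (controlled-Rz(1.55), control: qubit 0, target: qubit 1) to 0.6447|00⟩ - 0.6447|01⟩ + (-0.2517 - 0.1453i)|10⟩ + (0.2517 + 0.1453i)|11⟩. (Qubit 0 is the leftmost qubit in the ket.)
0.6447|00⟩ - 0.6447|01⟩ + (-0.2815 + 0.07231i)|10⟩ + (0.07815 + 0.2799i)|11⟩

C-Rz(1.55) leaves the control-|0⟩ kets |00⟩, |01⟩ unchanged and applies Rz(1.55) to qubit 1 on the control-|1⟩ pair (|10⟩, |11⟩).
Rz(1.55) = [[e^(−iθ/2), 0], [0, e^(iθ/2)]] with e^(±iθ/2) = cos(θ/2) ± i·sin(θ/2); θ = 1.55, cos(θ/2) ≈ 0.714421, sin(θ/2) ≈ 0.699716.
With a = amp(|10⟩) = (-0.2517 - 0.1453i) and b = amp(|11⟩) = (0.2517 + 0.1453i):
new amp(|10⟩) = (0.714421 - 0.699716i)·a = (-0.2815 + 0.07231i)
new amp(|11⟩) = (0.714421 + 0.699716i)·b = (0.07815 + 0.2799i)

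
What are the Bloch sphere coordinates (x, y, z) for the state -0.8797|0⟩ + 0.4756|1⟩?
(-0.8368, 0, 0.5477)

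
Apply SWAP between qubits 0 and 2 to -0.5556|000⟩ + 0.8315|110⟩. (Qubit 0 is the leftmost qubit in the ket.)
-0.5556|000⟩ + 0.8315|011⟩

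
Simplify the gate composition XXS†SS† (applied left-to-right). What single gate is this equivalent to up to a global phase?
S†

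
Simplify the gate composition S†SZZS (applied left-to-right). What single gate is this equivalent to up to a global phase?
S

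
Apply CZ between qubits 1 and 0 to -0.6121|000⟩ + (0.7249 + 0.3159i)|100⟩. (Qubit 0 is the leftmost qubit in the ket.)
-0.6121|000⟩ + (0.7249 + 0.3159i)|100⟩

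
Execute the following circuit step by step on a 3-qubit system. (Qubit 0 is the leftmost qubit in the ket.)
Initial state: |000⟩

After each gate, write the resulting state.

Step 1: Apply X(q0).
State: |100⟩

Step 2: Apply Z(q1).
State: |100⟩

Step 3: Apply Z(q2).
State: |100⟩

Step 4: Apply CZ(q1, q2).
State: |100⟩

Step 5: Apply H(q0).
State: 1/√2|000⟩ - 1/√2|100⟩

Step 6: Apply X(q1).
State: 1/√2|010⟩ - 1/√2|110⟩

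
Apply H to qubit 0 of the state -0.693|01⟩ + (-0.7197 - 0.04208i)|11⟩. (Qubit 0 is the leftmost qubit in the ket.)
(-0.9989 - 0.02976i)|01⟩ + (0.01888 + 0.02976i)|11⟩

H on qubit 0 mixes each pair of kets that differ only in qubit 0: amplitudes (a, b) of (|…0…⟩, |…1…⟩) become ((a + b)/√2, (a − b)/√2). Kets absent from the input have amplitude 0.
(|01⟩, |11⟩): (a, b) = (-0.693, (-0.7197 - 0.04208i)) → ((-0.9989 - 0.02976i), (0.01888 + 0.02976i))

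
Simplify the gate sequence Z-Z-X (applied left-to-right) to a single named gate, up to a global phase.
X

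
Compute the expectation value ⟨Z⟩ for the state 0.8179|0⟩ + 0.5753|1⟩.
0.338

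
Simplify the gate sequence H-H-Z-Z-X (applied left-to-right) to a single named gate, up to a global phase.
X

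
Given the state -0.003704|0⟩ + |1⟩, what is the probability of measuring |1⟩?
1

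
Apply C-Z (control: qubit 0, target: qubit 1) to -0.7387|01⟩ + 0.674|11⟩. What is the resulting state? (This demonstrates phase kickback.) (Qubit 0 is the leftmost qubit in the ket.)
-0.7387|01⟩ - 0.674|11⟩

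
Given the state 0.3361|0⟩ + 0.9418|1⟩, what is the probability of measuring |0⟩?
0.113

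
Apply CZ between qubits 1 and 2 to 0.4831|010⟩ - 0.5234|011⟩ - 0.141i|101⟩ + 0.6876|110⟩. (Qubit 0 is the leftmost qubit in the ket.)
0.4831|010⟩ + 0.5234|011⟩ - 0.141i|101⟩ + 0.6876|110⟩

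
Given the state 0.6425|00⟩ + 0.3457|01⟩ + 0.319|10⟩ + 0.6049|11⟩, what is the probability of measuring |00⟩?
0.4128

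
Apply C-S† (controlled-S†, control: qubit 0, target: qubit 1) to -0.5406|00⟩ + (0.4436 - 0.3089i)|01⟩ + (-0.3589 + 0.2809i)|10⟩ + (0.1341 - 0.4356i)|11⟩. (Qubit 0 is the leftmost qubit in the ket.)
-0.5406|00⟩ + (0.4436 - 0.3089i)|01⟩ + (-0.3589 + 0.2809i)|10⟩ + (-0.4356 - 0.1341i)|11⟩

C-S† leaves the control-|0⟩ kets |00⟩, |01⟩ unchanged and applies S† to qubit 1 on the control-|1⟩ pair (|10⟩, |11⟩).
S† = [[1, 0], [0, -i]].
With a = amp(|10⟩) = (-0.3589 + 0.2809i) and b = amp(|11⟩) = (0.1341 - 0.4356i):
new amp(|10⟩) = (1)·a = (-0.3589 + 0.2809i)
new amp(|11⟩) = (-i)·b = (-0.4356 - 0.1341i)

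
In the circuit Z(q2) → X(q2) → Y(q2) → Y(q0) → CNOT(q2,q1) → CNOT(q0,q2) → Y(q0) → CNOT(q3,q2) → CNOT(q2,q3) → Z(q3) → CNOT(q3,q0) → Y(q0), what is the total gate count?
12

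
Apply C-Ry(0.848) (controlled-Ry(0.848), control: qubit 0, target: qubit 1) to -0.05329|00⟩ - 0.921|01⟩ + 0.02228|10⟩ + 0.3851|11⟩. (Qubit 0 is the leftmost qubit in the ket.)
-0.05329|00⟩ - 0.921|01⟩ - 0.1381|10⟩ + 0.3602|11⟩

C-Ry(0.848) leaves the control-|0⟩ kets |00⟩, |01⟩ unchanged and applies Ry(0.848) to qubit 1 on the control-|1⟩ pair (|10⟩, |11⟩).
Ry(0.848) = [[cos(θ/2), −sin(θ/2)], [sin(θ/2), cos(θ/2)]]; θ = 0.848, cos(θ/2) ≈ 0.911451, sin(θ/2) ≈ 0.41141.
With a = amp(|10⟩) = 0.02228 and b = amp(|11⟩) = 0.3851:
new amp(|10⟩) = (0.911451)·a + (-0.41141)·b = -0.1381
new amp(|11⟩) = (0.41141)·a + (0.911451)·b = 0.3602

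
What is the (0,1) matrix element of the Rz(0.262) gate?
0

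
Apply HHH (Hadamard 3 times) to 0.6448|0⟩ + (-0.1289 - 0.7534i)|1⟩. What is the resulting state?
(0.3648 - 0.5327i)|0⟩ + (0.5471 + 0.5327i)|1⟩

H² = I, so H^3 = H: a single Hadamard. With (a, b) = (0.6448, (-0.1289 - 0.7534i)), H gives ((a + b)/√2, (a − b)/√2) = ((0.3648 - 0.5327i), (0.5471 + 0.5327i)).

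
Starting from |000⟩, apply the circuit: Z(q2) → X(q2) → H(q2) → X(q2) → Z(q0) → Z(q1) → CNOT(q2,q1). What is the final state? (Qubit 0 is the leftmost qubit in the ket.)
-1/√2|000⟩ + 1/√2|011⟩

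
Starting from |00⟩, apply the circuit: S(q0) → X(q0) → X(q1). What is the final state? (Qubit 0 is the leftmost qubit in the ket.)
|11⟩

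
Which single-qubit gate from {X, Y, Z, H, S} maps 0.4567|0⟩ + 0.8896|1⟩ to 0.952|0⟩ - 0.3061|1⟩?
H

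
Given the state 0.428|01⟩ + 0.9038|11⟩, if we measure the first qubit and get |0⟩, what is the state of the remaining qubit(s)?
|1⟩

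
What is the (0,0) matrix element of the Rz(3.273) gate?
(-0.06566 - 0.9978i)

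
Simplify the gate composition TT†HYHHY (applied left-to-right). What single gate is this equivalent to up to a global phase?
H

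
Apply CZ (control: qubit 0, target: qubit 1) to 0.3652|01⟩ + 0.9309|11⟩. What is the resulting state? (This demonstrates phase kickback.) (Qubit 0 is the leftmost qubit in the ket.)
0.3652|01⟩ - 0.9309|11⟩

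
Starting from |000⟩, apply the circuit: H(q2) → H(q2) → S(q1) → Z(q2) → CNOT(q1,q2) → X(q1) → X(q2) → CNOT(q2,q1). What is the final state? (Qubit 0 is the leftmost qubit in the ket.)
|001⟩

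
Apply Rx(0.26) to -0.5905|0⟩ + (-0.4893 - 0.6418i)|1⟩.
(-0.6687 + 0.06343i)|0⟩ + (-0.4852 - 0.5598i)|1⟩

Rx(0.26) = [[cos(θ/2), −i·sin(θ/2)], [−i·sin(θ/2), cos(θ/2)]]; θ = 0.26, cos(θ/2) ≈ 0.991562, sin(θ/2) ≈ 0.129634.
With a = amp(|0⟩) = -0.5905 and b = amp(|1⟩) = (-0.4893 - 0.6418i):
new amp(|0⟩) = (0.991562)·a + (-0.129634i)·b = (-0.6687 + 0.06343i)
new amp(|1⟩) = (-0.129634i)·a + (0.991562)·b = (-0.4852 - 0.5598i)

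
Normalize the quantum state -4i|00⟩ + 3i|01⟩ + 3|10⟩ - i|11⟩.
-0.6761i|00⟩ + 0.5071i|01⟩ + 0.5071|10⟩ - 0.169i|11⟩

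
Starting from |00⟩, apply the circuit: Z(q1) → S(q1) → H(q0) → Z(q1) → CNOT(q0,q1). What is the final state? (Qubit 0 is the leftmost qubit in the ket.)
1/√2|00⟩ + 1/√2|11⟩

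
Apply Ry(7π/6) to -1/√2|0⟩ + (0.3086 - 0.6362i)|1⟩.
(-0.1151 + 0.6145i)|0⟩ + (-0.7629 + 0.1647i)|1⟩

Ry(7π/6) = [[cos(θ/2), −sin(θ/2)], [sin(θ/2), cos(θ/2)]]; θ = 7π/6, cos(θ/2) ≈ -0.258819, sin(θ/2) ≈ 0.965926.
With a = amp(|0⟩) = -1/√2 and b = amp(|1⟩) = (0.3086 - 0.6362i):
new amp(|0⟩) = (-0.258819)·a + (-0.965926)·b = (-0.1151 + 0.6145i)
new amp(|1⟩) = (0.965926)·a + (-0.258819)·b = (-0.7629 + 0.1647i)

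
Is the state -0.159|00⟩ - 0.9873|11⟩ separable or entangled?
Entangled

Writing the state as a|00⟩ + b|01⟩ + c|10⟩ + d|11⟩, it is a product state iff ad − bc = 0.
Here (a, b, c, d) = (-0.159, 0, 0, -0.9873): ad − bc = (-0.159)(-0.9873) − (0)(0) = 0.157 ≠ 0, so the state is entangled.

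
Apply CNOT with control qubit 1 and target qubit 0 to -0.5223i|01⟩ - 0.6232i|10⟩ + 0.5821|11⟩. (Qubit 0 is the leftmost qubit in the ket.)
0.5821|01⟩ - 0.6232i|10⟩ - 0.5223i|11⟩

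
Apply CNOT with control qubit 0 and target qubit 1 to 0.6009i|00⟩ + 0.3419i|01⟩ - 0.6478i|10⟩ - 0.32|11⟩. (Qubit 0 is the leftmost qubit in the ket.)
0.6009i|00⟩ + 0.3419i|01⟩ - 0.32|10⟩ - 0.6478i|11⟩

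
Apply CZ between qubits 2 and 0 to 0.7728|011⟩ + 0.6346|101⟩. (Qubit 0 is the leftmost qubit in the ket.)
0.7728|011⟩ - 0.6346|101⟩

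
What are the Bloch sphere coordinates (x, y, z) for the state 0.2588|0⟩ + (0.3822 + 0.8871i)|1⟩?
(0.1978, 0.4592, -0.866)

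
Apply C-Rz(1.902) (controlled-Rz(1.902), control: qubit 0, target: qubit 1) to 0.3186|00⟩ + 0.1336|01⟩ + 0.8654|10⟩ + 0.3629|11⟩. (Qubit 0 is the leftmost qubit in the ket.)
0.3186|00⟩ + 0.1336|01⟩ + (0.5027 - 0.7044i)|10⟩ + (0.2108 + 0.2954i)|11⟩

C-Rz(1.902) leaves the control-|0⟩ kets |00⟩, |01⟩ unchanged and applies Rz(1.902) to qubit 1 on the control-|1⟩ pair (|10⟩, |11⟩).
Rz(1.902) = [[e^(−iθ/2), 0], [0, e^(iθ/2)]] with e^(±iθ/2) = cos(θ/2) ± i·sin(θ/2); θ = 1.902, cos(θ/2) ≈ 0.580869, sin(θ/2) ≈ 0.813997.
With a = amp(|10⟩) = 0.8654 and b = amp(|11⟩) = 0.3629:
new amp(|10⟩) = (0.580869 - 0.813997i)·a = (0.5027 - 0.7044i)
new amp(|11⟩) = (0.580869 + 0.813997i)·b = (0.2108 + 0.2954i)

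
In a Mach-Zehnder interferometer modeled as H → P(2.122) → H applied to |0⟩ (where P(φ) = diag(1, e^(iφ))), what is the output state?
(0.2381 + 0.4259i)|0⟩ + (0.7619 - 0.4259i)|1⟩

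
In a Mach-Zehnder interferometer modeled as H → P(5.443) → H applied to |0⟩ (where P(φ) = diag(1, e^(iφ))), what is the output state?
(0.8337 - 0.3724i)|0⟩ + (0.1663 + 0.3724i)|1⟩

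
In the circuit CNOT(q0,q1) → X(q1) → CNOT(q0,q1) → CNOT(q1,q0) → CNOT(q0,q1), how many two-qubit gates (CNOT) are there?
4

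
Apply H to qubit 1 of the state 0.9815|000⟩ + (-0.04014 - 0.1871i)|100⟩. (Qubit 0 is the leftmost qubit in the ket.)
0.694|000⟩ + 0.694|010⟩ + (-0.02838 - 0.1323i)|100⟩ + (-0.02838 - 0.1323i)|110⟩

H on qubit 1 mixes each pair of kets that differ only in qubit 1: amplitudes (a, b) of (|…0…⟩, |…1…⟩) become ((a + b)/√2, (a − b)/√2). Kets absent from the input have amplitude 0.
(|000⟩, |010⟩): (a, b) = (0.9815, 0) → (0.694, 0.694)
(|100⟩, |110⟩): (a, b) = ((-0.04014 - 0.1871i), 0) → ((-0.02838 - 0.1323i), (-0.02838 - 0.1323i))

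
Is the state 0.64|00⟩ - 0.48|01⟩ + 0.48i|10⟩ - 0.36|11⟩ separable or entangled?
Entangled

Writing the state as a|00⟩ + b|01⟩ + c|10⟩ + d|11⟩, it is a product state iff ad − bc = 0.
Here (a, b, c, d) = (0.64, -0.48, 0.48i, -0.36): ad − bc = (0.64)(-0.36) − (-0.48)(0.48i) = (-0.2304 + 0.2304i) ≠ 0, so the state is entangled.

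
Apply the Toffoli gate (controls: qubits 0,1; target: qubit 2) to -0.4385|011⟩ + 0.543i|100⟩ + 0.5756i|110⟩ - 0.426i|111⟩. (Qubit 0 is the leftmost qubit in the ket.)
-0.4385|011⟩ + 0.543i|100⟩ - 0.426i|110⟩ + 0.5756i|111⟩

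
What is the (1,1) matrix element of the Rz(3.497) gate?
(-0.1768 + 0.9843i)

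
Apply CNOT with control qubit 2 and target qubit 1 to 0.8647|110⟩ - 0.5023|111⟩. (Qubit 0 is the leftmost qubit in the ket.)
-0.5023|101⟩ + 0.8647|110⟩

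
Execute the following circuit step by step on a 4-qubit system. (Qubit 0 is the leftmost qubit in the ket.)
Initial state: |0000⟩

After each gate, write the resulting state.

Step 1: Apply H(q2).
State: 1/√2|0000⟩ + 1/√2|0010⟩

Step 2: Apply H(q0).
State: 1/2|0000⟩ + 1/2|0010⟩ + 1/2|1000⟩ + 1/2|1010⟩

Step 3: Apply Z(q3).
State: 1/2|0000⟩ + 1/2|0010⟩ + 1/2|1000⟩ + 1/2|1010⟩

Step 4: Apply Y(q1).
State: (1/2)i|0100⟩ + (1/2)i|0110⟩ + (1/2)i|1100⟩ + (1/2)i|1110⟩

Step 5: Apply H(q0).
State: (1/√2)i|0100⟩ + (1/√2)i|0110⟩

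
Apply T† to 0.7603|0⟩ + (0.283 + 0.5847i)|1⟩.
0.7603|0⟩ + (0.6136 + 0.2133i)|1⟩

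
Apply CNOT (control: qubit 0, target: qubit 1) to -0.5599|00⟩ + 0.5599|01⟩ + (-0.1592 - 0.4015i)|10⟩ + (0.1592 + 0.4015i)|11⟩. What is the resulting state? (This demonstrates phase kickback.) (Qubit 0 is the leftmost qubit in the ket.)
-0.5599|00⟩ + 0.5599|01⟩ + (0.1592 + 0.4015i)|10⟩ + (-0.1592 - 0.4015i)|11⟩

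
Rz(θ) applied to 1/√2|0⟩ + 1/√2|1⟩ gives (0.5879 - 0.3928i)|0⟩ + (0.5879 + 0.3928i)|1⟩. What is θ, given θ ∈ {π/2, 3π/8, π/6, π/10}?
3π/8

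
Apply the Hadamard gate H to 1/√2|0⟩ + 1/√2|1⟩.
|0⟩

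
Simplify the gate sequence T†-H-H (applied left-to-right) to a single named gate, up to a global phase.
T†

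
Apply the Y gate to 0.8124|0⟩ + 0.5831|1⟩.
-0.5831i|0⟩ + 0.8124i|1⟩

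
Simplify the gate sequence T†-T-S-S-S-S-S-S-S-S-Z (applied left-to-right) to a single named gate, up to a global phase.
Z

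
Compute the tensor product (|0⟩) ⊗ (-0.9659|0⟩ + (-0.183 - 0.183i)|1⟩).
-0.9659|00⟩ + (-0.183 - 0.183i)|01⟩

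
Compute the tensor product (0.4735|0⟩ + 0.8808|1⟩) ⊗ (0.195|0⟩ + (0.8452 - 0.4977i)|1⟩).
0.09233|00⟩ + (0.4002 - 0.2357i)|01⟩ + 0.1718|10⟩ + (0.7445 - 0.4384i)|11⟩

amp(|b₁b₂…⟩) = product of the factor amplitudes for bits b₁, b₂, …; only kets whose every factor amplitude is nonzero survive.
|00⟩: (0.4735)(0.195) = 0.09233
|01⟩: (0.4735)(0.8452 - 0.4977i) = (0.4002 - 0.2357i)
|10⟩: (0.8808)(0.195) = 0.1718
|11⟩: (0.8808)(0.8452 - 0.4977i) = (0.7445 - 0.4384i)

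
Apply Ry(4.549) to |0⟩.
-0.647|0⟩ + 0.7625|1⟩

Ry(4.549) = [[cos(θ/2), −sin(θ/2)], [sin(θ/2), cos(θ/2)]]; θ = 4.549, cos(θ/2) ≈ -0.647046, sin(θ/2) ≈ 0.762451.
With a = amp(|0⟩) = 1 and b = amp(|1⟩) = 0:
new amp(|0⟩) = (-0.647046)·a + (-0.762451)·b = -0.647
new amp(|1⟩) = (0.762451)·a + (-0.647046)·b = 0.7625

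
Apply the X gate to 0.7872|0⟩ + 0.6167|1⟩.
0.6167|0⟩ + 0.7872|1⟩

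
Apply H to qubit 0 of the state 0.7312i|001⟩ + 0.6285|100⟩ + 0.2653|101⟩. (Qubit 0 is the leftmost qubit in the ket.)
0.4444|000⟩ + (0.1876 + 0.517i)|001⟩ - 0.4444|100⟩ + (-0.1876 + 0.517i)|101⟩

H on qubit 0 mixes each pair of kets that differ only in qubit 0: amplitudes (a, b) of (|…0…⟩, |…1…⟩) become ((a + b)/√2, (a − b)/√2). Kets absent from the input have amplitude 0.
(|000⟩, |100⟩): (a, b) = (0, 0.6285) → (0.4444, -0.4444)
(|001⟩, |101⟩): (a, b) = (0.7312i, 0.2653) → ((0.1876 + 0.517i), (-0.1876 + 0.517i))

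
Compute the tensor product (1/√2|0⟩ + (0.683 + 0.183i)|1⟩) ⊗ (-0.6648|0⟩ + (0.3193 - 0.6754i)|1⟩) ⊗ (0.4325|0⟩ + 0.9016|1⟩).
-0.2033|000⟩ - 0.4238|001⟩ + (0.09765 - 0.2066i)|010⟩ + (0.2036 - 0.4306i)|011⟩ + (-0.1964 - 0.05262i)|100⟩ + (-0.4094 - 0.1097i)|101⟩ + (0.1478 - 0.1742i)|110⟩ + (0.3081 - 0.3632i)|111⟩

amp(|b₁b₂…⟩) = product of the factor amplitudes for bits b₁, b₂, …; only kets whose every factor amplitude is nonzero survive.
|000⟩: (1/√2)(-0.6648)(0.4325) = -0.2033
|001⟩: (1/√2)(-0.6648)(0.9016) = -0.4238
|010⟩: (1/√2)(0.3193 - 0.6754i)(0.4325) = (0.09765 - 0.2066i)
|011⟩: (1/√2)(0.3193 - 0.6754i)(0.9016) = (0.2036 - 0.4306i)
|100⟩: (0.683 + 0.183i)(-0.6648)(0.4325) = (-0.1964 - 0.05262i)
|101⟩: (0.683 + 0.183i)(-0.6648)(0.9016) = (-0.4094 - 0.1097i)
|110⟩: (0.683 + 0.183i)(0.3193 - 0.6754i)(0.4325) = (0.1478 - 0.1742i)
|111⟩: (0.683 + 0.183i)(0.3193 - 0.6754i)(0.9016) = (0.3081 - 0.3632i)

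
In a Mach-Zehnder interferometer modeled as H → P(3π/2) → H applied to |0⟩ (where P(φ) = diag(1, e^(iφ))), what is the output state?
(1/2 - (1/2)i)|0⟩ + (1/2 + (1/2)i)|1⟩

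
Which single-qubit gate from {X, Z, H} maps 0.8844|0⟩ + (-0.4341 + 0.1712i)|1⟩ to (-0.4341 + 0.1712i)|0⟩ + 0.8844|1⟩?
X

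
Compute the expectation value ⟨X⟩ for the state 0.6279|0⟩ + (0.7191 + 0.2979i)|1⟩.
0.903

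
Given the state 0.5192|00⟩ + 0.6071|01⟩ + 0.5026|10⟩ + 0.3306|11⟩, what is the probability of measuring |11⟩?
0.1093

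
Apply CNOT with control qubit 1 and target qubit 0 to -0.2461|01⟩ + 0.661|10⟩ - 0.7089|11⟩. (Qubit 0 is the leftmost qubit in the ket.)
-0.7089|01⟩ + 0.661|10⟩ - 0.2461|11⟩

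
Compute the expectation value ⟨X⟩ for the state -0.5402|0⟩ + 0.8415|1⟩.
-0.9092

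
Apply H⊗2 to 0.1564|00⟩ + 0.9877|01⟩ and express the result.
0.5721|00⟩ - 0.4157|01⟩ + 0.5721|10⟩ - 0.4157|11⟩

H⊗2 gives amp(|y⟩) = (1/2) Σ_x (−1)^(x·y) amp(|x⟩), where x·y is the number of positions in which both x and y have a 1.
|00⟩: (0.1564 + 0.9877)/2 = 0.5721
|01⟩: (0.1564 - 0.9877)/2 = -0.4157
|10⟩: (0.1564 + 0.9877)/2 = 0.5721
|11⟩: (0.1564 - 0.9877)/2 = -0.4157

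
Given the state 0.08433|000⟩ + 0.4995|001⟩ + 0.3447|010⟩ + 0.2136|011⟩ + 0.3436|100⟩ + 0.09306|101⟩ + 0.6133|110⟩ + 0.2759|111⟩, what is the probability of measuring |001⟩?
0.2495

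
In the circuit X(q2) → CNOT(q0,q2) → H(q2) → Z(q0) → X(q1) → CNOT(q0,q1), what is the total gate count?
6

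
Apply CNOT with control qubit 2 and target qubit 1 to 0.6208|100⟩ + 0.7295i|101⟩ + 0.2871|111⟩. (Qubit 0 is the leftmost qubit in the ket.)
0.6208|100⟩ + 0.2871|101⟩ + 0.7295i|111⟩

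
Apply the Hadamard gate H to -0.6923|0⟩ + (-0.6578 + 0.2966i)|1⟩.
(-0.9547 + 0.2097i)|0⟩ + (-0.0244 - 0.2097i)|1⟩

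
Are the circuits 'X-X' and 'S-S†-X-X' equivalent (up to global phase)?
Yes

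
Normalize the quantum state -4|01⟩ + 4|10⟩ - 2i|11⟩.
-0.6667|01⟩ + 0.6667|10⟩ - 0.3333i|11⟩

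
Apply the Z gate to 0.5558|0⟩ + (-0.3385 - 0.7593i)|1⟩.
0.5558|0⟩ + (0.3385 + 0.7593i)|1⟩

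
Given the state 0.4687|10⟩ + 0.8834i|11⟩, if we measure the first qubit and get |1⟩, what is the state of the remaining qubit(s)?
0.4687|0⟩ + 0.8834i|1⟩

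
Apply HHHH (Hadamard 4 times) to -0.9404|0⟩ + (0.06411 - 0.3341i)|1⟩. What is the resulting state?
-0.9404|0⟩ + (0.06411 - 0.3341i)|1⟩

H² = I, so an even number of Hadamards cancels: H^4 = I and the state is unchanged.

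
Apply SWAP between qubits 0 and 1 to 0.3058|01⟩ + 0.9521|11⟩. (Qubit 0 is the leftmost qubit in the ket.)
0.3058|10⟩ + 0.9521|11⟩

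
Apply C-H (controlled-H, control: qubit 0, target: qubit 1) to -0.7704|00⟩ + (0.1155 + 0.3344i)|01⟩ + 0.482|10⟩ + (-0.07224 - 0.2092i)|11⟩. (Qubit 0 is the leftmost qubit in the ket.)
-0.7704|00⟩ + (0.1155 + 0.3344i)|01⟩ + (0.2897 - 0.1479i)|10⟩ + (0.3919 + 0.1479i)|11⟩

C-H leaves the control-|0⟩ kets |00⟩, |01⟩ unchanged and applies H to qubit 1 on the control-|1⟩ pair (|10⟩, |11⟩).
H = [[1/√2, 1/√2], [1/√2, -1/√2]].
With a = amp(|10⟩) = 0.482 and b = amp(|11⟩) = (-0.07224 - 0.2092i):
new amp(|10⟩) = (1/√2)·a + (1/√2)·b = (0.2897 - 0.1479i)
new amp(|11⟩) = (1/√2)·a + (-1/√2)·b = (0.3919 + 0.1479i)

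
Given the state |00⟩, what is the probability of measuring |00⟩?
1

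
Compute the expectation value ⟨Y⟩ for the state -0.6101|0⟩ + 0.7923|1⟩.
0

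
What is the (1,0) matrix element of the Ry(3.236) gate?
0.9989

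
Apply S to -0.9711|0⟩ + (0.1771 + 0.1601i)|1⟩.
-0.9711|0⟩ + (-0.1601 + 0.1771i)|1⟩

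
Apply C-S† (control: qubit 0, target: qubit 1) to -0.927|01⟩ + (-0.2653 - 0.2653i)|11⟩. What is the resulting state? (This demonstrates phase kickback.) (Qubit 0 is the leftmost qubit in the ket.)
-0.927|01⟩ + (-0.2653 + 0.2653i)|11⟩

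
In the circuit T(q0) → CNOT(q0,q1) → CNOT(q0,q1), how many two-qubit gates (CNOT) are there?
2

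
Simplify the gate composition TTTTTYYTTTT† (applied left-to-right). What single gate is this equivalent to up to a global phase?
T†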